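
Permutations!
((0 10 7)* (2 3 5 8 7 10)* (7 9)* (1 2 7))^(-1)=(10)(0 7)(1 9 8 5 3 2)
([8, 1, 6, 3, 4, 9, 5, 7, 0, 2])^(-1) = (0 8)(2 9 5 6)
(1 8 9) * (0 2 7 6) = (0 2 7 6)(1 8 9) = [2, 8, 7, 3, 4, 5, 0, 6, 9, 1]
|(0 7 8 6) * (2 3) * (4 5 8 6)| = 6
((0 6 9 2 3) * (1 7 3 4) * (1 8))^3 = ((0 6 9 2 4 8 1 7 3))^3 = (0 2 1)(3 9 8)(4 7 6)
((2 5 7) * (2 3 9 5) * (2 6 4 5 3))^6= ((2 6 4 5 7)(3 9))^6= (9)(2 6 4 5 7)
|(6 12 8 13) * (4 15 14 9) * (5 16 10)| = 12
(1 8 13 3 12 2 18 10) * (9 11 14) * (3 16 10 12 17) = (1 8 13 16 10)(2 18 12)(3 17)(9 11 14) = [0, 8, 18, 17, 4, 5, 6, 7, 13, 11, 1, 14, 2, 16, 9, 15, 10, 3, 12]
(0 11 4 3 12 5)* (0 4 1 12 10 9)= (0 11 1 12 5 4 3 10 9)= [11, 12, 2, 10, 3, 4, 6, 7, 8, 0, 9, 1, 5]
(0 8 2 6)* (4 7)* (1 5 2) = [8, 5, 6, 3, 7, 2, 0, 4, 1] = (0 8 1 5 2 6)(4 7)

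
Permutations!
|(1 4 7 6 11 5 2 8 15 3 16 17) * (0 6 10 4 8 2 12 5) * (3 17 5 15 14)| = 9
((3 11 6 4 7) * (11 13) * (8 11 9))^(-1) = ((3 13 9 8 11 6 4 7))^(-1) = (3 7 4 6 11 8 9 13)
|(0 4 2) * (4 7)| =|(0 7 4 2)| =4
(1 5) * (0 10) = (0 10)(1 5) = [10, 5, 2, 3, 4, 1, 6, 7, 8, 9, 0]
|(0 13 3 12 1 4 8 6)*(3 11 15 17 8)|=28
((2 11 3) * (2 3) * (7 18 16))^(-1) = (2 11)(7 16 18)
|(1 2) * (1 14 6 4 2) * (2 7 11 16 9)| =|(2 14 6 4 7 11 16 9)| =8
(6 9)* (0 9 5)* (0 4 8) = (0 9 6 5 4 8) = [9, 1, 2, 3, 8, 4, 5, 7, 0, 6]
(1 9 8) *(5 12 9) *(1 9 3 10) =(1 5 12 3 10)(8 9) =[0, 5, 2, 10, 4, 12, 6, 7, 9, 8, 1, 11, 3]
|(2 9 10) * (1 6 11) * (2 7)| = 12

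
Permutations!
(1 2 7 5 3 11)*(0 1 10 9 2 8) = (0 1 8)(2 7 5 3 11 10 9) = [1, 8, 7, 11, 4, 3, 6, 5, 0, 2, 9, 10]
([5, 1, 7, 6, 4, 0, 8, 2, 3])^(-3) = [5, 1, 7, 3, 4, 0, 6, 2, 8]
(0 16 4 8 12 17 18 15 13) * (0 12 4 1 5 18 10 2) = [16, 5, 0, 3, 8, 18, 6, 7, 4, 9, 2, 11, 17, 12, 14, 13, 1, 10, 15] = (0 16 1 5 18 15 13 12 17 10 2)(4 8)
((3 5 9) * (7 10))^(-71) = (3 5 9)(7 10)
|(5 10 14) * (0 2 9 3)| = 12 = |(0 2 9 3)(5 10 14)|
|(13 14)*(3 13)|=3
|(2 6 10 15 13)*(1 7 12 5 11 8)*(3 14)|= 30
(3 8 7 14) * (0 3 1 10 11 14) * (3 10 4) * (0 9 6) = (0 10 11 14 1 4 3 8 7 9 6) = [10, 4, 2, 8, 3, 5, 0, 9, 7, 6, 11, 14, 12, 13, 1]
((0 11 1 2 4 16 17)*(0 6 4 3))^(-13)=((0 11 1 2 3)(4 16 17 6))^(-13)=(0 1 3 11 2)(4 6 17 16)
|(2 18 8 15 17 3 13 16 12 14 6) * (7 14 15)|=6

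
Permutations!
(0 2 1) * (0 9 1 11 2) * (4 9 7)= (1 7 4 9)(2 11)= [0, 7, 11, 3, 9, 5, 6, 4, 8, 1, 10, 2]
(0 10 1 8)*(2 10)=(0 2 10 1 8)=[2, 8, 10, 3, 4, 5, 6, 7, 0, 9, 1]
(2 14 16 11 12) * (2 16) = (2 14)(11 12 16) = [0, 1, 14, 3, 4, 5, 6, 7, 8, 9, 10, 12, 16, 13, 2, 15, 11]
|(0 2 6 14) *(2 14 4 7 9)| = |(0 14)(2 6 4 7 9)| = 10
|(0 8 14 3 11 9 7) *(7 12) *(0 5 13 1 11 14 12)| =18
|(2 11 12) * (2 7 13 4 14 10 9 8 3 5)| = |(2 11 12 7 13 4 14 10 9 8 3 5)| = 12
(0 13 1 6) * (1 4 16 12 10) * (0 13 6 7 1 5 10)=(0 6 13 4 16 12)(1 7)(5 10)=[6, 7, 2, 3, 16, 10, 13, 1, 8, 9, 5, 11, 0, 4, 14, 15, 12]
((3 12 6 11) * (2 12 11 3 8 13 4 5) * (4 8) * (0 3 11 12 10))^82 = ((0 3 12 6 11 4 5 2 10)(8 13))^82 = (13)(0 3 12 6 11 4 5 2 10)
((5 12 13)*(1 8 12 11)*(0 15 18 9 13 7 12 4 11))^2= (0 18 13)(1 4)(5 15 9)(8 11)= ((0 15 18 9 13 5)(1 8 4 11)(7 12))^2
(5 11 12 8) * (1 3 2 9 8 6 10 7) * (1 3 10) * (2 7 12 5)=[0, 10, 9, 7, 4, 11, 1, 3, 2, 8, 12, 5, 6]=(1 10 12 6)(2 9 8)(3 7)(5 11)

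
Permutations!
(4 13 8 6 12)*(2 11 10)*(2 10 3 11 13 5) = [0, 1, 13, 11, 5, 2, 12, 7, 6, 9, 10, 3, 4, 8] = (2 13 8 6 12 4 5)(3 11)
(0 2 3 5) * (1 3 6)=[2, 3, 6, 5, 4, 0, 1]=(0 2 6 1 3 5)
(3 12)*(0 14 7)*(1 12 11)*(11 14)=[11, 12, 2, 14, 4, 5, 6, 0, 8, 9, 10, 1, 3, 13, 7]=(0 11 1 12 3 14 7)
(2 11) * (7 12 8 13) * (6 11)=(2 6 11)(7 12 8 13)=[0, 1, 6, 3, 4, 5, 11, 12, 13, 9, 10, 2, 8, 7]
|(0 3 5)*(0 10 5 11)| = 6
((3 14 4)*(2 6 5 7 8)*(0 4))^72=((0 4 3 14)(2 6 5 7 8))^72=(14)(2 5 8 6 7)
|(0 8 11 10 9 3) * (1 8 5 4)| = 9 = |(0 5 4 1 8 11 10 9 3)|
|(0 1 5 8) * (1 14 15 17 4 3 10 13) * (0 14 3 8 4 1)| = |(0 3 10 13)(1 5 4 8 14 15 17)| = 28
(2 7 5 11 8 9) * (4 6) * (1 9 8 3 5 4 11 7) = (1 9 2)(3 5 7 4 6 11) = [0, 9, 1, 5, 6, 7, 11, 4, 8, 2, 10, 3]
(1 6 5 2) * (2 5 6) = (6)(1 2) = [0, 2, 1, 3, 4, 5, 6]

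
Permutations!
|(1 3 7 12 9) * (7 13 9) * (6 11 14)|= 12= |(1 3 13 9)(6 11 14)(7 12)|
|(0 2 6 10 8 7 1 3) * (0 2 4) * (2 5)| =8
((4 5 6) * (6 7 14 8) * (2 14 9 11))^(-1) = ((2 14 8 6 4 5 7 9 11))^(-1) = (2 11 9 7 5 4 6 8 14)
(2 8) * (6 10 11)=(2 8)(6 10 11)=[0, 1, 8, 3, 4, 5, 10, 7, 2, 9, 11, 6]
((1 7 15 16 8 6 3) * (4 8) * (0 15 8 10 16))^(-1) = ((0 15)(1 7 8 6 3)(4 10 16))^(-1) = (0 15)(1 3 6 8 7)(4 16 10)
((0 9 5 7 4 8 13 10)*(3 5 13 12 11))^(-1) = ((0 9 13 10)(3 5 7 4 8 12 11))^(-1) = (0 10 13 9)(3 11 12 8 4 7 5)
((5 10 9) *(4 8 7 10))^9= (4 10)(5 7)(8 9)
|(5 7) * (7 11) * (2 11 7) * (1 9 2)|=|(1 9 2 11)(5 7)|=4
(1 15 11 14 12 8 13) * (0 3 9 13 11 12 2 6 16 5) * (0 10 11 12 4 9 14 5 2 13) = (0 3 14 13 1 15 4 9)(2 6 16)(5 10 11)(8 12) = [3, 15, 6, 14, 9, 10, 16, 7, 12, 0, 11, 5, 8, 1, 13, 4, 2]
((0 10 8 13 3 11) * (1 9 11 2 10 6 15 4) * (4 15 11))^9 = (15)(2 3 13 8 10)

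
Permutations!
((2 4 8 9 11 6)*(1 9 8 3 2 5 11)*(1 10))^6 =((1 9 10)(2 4 3)(5 11 6))^6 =(11)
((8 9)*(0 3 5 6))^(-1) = (0 6 5 3)(8 9)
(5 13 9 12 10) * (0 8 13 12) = (0 8 13 9)(5 12 10) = [8, 1, 2, 3, 4, 12, 6, 7, 13, 0, 5, 11, 10, 9]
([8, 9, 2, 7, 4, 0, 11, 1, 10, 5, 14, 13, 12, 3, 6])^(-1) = [5, 7, 2, 13, 4, 9, 14, 3, 0, 1, 8, 6, 12, 11, 10]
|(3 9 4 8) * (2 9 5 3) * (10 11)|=4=|(2 9 4 8)(3 5)(10 11)|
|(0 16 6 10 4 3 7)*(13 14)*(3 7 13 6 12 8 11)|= 12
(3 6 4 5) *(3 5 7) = (3 6 4 7) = [0, 1, 2, 6, 7, 5, 4, 3]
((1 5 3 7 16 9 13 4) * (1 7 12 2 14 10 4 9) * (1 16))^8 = (16)(1 7 4 10 14 2 12 3 5)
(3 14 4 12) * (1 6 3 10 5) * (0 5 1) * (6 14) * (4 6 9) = (0 5)(1 14 6 3 9 4 12 10) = [5, 14, 2, 9, 12, 0, 3, 7, 8, 4, 1, 11, 10, 13, 6]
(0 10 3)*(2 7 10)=(0 2 7 10 3)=[2, 1, 7, 0, 4, 5, 6, 10, 8, 9, 3]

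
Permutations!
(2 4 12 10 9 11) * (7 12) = [0, 1, 4, 3, 7, 5, 6, 12, 8, 11, 9, 2, 10] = (2 4 7 12 10 9 11)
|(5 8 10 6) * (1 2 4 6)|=|(1 2 4 6 5 8 10)|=7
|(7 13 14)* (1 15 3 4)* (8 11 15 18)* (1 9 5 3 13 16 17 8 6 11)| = |(1 18 6 11 15 13 14 7 16 17 8)(3 4 9 5)| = 44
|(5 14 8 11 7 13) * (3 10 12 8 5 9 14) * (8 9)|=12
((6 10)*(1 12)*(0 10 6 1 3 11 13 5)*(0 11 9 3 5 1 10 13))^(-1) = ((0 13 1 12 5 11)(3 9))^(-1) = (0 11 5 12 1 13)(3 9)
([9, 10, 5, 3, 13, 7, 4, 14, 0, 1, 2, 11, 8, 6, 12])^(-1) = (0 8 12 14 7 5 2 10 1 9)(4 6 13)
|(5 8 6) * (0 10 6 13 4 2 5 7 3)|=|(0 10 6 7 3)(2 5 8 13 4)|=5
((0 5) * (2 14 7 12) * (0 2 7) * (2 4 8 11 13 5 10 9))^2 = ((0 10 9 2 14)(4 8 11 13 5)(7 12))^2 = (0 9 14 10 2)(4 11 5 8 13)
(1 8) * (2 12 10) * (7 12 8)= (1 7 12 10 2 8)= [0, 7, 8, 3, 4, 5, 6, 12, 1, 9, 2, 11, 10]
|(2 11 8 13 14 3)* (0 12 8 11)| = |(0 12 8 13 14 3 2)| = 7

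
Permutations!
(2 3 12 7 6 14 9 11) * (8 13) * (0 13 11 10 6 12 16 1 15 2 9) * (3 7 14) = (0 13 8 11 9 10 6 3 16 1 15 2 7 12 14) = [13, 15, 7, 16, 4, 5, 3, 12, 11, 10, 6, 9, 14, 8, 0, 2, 1]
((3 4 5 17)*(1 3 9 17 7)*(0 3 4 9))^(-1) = ((0 3 9 17)(1 4 5 7))^(-1) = (0 17 9 3)(1 7 5 4)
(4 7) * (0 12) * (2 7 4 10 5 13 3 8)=(0 12)(2 7 10 5 13 3 8)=[12, 1, 7, 8, 4, 13, 6, 10, 2, 9, 5, 11, 0, 3]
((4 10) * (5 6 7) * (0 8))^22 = (10)(5 6 7)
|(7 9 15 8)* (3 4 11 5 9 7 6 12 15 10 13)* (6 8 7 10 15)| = |(3 4 11 5 9 15 7 10 13)(6 12)| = 18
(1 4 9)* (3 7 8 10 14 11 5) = (1 4 9)(3 7 8 10 14 11 5) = [0, 4, 2, 7, 9, 3, 6, 8, 10, 1, 14, 5, 12, 13, 11]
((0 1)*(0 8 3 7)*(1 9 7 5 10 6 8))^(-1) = (0 7 9)(3 8 6 10 5)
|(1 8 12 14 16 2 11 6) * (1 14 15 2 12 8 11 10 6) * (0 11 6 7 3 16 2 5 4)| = 14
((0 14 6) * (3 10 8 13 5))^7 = (0 14 6)(3 8 5 10 13)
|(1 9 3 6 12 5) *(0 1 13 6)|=4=|(0 1 9 3)(5 13 6 12)|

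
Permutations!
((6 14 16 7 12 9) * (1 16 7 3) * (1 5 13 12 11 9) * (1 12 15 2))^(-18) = ((1 16 3 5 13 15 2)(6 14 7 11 9))^(-18) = (1 5 2 3 15 16 13)(6 7 9 14 11)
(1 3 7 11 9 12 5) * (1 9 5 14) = (1 3 7 11 5 9 12 14) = [0, 3, 2, 7, 4, 9, 6, 11, 8, 12, 10, 5, 14, 13, 1]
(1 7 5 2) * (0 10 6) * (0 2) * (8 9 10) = [8, 7, 1, 3, 4, 0, 2, 5, 9, 10, 6] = (0 8 9 10 6 2 1 7 5)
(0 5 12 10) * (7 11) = [5, 1, 2, 3, 4, 12, 6, 11, 8, 9, 0, 7, 10] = (0 5 12 10)(7 11)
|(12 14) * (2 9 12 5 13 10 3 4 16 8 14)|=24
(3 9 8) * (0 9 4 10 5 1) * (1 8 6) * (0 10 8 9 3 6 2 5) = (0 3 4 8 6 1 10)(2 5 9) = [3, 10, 5, 4, 8, 9, 1, 7, 6, 2, 0]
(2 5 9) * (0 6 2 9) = (9)(0 6 2 5) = [6, 1, 5, 3, 4, 0, 2, 7, 8, 9]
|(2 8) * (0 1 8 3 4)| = 6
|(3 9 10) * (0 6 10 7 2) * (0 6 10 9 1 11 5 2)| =10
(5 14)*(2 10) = (2 10)(5 14) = [0, 1, 10, 3, 4, 14, 6, 7, 8, 9, 2, 11, 12, 13, 5]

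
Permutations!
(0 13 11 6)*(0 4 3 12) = [13, 1, 2, 12, 3, 5, 4, 7, 8, 9, 10, 6, 0, 11] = (0 13 11 6 4 3 12)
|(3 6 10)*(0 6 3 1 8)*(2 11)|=10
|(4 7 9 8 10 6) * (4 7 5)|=10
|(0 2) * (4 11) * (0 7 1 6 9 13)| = 14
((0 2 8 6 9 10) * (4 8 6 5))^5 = ((0 2 6 9 10)(4 8 5))^5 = (10)(4 5 8)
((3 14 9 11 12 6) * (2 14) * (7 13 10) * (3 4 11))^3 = ((2 14 9 3)(4 11 12 6)(7 13 10))^3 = (2 3 9 14)(4 6 12 11)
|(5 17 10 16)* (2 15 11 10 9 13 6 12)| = |(2 15 11 10 16 5 17 9 13 6 12)| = 11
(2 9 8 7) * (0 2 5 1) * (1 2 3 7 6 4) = (0 3 7 5 2 9 8 6 4 1) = [3, 0, 9, 7, 1, 2, 4, 5, 6, 8]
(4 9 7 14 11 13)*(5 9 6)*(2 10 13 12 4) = [0, 1, 10, 3, 6, 9, 5, 14, 8, 7, 13, 12, 4, 2, 11] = (2 10 13)(4 6 5 9 7 14 11 12)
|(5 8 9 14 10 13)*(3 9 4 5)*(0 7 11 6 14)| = 9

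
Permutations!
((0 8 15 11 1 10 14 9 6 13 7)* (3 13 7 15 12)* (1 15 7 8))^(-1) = ((0 1 10 14 9 6 8 12 3 13 7)(11 15))^(-1) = (0 7 13 3 12 8 6 9 14 10 1)(11 15)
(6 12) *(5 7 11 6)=(5 7 11 6 12)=[0, 1, 2, 3, 4, 7, 12, 11, 8, 9, 10, 6, 5]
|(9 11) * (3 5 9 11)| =|(11)(3 5 9)| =3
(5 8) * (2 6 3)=(2 6 3)(5 8)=[0, 1, 6, 2, 4, 8, 3, 7, 5]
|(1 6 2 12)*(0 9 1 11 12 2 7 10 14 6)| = |(0 9 1)(6 7 10 14)(11 12)| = 12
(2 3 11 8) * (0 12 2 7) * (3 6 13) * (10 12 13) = (0 13 3 11 8 7)(2 6 10 12) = [13, 1, 6, 11, 4, 5, 10, 0, 7, 9, 12, 8, 2, 3]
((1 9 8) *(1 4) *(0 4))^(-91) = ((0 4 1 9 8))^(-91) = (0 8 9 1 4)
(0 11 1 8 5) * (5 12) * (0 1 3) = (0 11 3)(1 8 12 5) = [11, 8, 2, 0, 4, 1, 6, 7, 12, 9, 10, 3, 5]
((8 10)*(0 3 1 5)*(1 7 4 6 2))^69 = ((0 3 7 4 6 2 1 5)(8 10))^69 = (0 2 7 5 6 3 1 4)(8 10)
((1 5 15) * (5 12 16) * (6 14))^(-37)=(1 5 12 15 16)(6 14)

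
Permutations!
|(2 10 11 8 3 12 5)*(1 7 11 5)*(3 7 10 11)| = |(1 10 5 2 11 8 7 3 12)| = 9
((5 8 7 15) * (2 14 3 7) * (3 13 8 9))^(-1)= (2 8 13 14)(3 9 5 15 7)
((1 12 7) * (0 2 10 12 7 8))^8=(0 12 2 8 10)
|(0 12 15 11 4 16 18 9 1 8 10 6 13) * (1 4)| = 36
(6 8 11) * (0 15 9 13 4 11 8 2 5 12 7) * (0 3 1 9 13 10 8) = (0 15 13 4 11 6 2 5 12 7 3 1 9 10 8) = [15, 9, 5, 1, 11, 12, 2, 3, 0, 10, 8, 6, 7, 4, 14, 13]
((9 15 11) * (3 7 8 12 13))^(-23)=(3 8 13 7 12)(9 15 11)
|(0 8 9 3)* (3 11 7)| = |(0 8 9 11 7 3)| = 6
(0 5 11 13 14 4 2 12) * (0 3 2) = [5, 1, 12, 2, 0, 11, 6, 7, 8, 9, 10, 13, 3, 14, 4] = (0 5 11 13 14 4)(2 12 3)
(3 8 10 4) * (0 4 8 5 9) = (0 4 3 5 9)(8 10) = [4, 1, 2, 5, 3, 9, 6, 7, 10, 0, 8]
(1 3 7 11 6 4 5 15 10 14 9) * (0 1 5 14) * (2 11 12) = (0 1 3 7 12 2 11 6 4 14 9 5 15 10) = [1, 3, 11, 7, 14, 15, 4, 12, 8, 5, 0, 6, 2, 13, 9, 10]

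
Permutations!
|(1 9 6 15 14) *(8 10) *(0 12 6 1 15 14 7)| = 6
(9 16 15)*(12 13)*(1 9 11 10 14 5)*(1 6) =[0, 9, 2, 3, 4, 6, 1, 7, 8, 16, 14, 10, 13, 12, 5, 11, 15] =(1 9 16 15 11 10 14 5 6)(12 13)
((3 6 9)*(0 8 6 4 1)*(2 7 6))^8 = (0 1 4 3 9 6 7 2 8)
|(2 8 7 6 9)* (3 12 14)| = 15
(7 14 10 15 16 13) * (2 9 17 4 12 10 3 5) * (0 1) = (0 1)(2 9 17 4 12 10 15 16 13 7 14 3 5) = [1, 0, 9, 5, 12, 2, 6, 14, 8, 17, 15, 11, 10, 7, 3, 16, 13, 4]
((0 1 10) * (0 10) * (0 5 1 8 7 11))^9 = (0 8 7 11)(1 5)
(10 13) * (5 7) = (5 7)(10 13) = [0, 1, 2, 3, 4, 7, 6, 5, 8, 9, 13, 11, 12, 10]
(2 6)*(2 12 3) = (2 6 12 3) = [0, 1, 6, 2, 4, 5, 12, 7, 8, 9, 10, 11, 3]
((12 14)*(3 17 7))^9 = (17)(12 14)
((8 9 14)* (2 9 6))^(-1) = (2 6 8 14 9)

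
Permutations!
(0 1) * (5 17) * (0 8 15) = (0 1 8 15)(5 17) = [1, 8, 2, 3, 4, 17, 6, 7, 15, 9, 10, 11, 12, 13, 14, 0, 16, 5]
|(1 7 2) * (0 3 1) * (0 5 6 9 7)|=|(0 3 1)(2 5 6 9 7)|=15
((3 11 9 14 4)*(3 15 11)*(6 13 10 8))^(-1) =((4 15 11 9 14)(6 13 10 8))^(-1) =(4 14 9 11 15)(6 8 10 13)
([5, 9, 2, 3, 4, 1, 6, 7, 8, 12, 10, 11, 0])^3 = [9, 0, 2, 3, 4, 12, 6, 7, 8, 5, 10, 11, 1]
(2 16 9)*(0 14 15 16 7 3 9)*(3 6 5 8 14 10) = [10, 1, 7, 9, 4, 8, 5, 6, 14, 2, 3, 11, 12, 13, 15, 16, 0] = (0 10 3 9 2 7 6 5 8 14 15 16)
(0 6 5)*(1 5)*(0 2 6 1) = (0 1 5 2 6) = [1, 5, 6, 3, 4, 2, 0]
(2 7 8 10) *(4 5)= (2 7 8 10)(4 5)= [0, 1, 7, 3, 5, 4, 6, 8, 10, 9, 2]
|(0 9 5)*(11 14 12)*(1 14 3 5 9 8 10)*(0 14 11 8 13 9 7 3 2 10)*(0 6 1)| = |(0 13 9 7 3 5 14 12 8 6 1 11 2 10)| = 14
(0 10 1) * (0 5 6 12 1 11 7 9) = [10, 5, 2, 3, 4, 6, 12, 9, 8, 0, 11, 7, 1] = (0 10 11 7 9)(1 5 6 12)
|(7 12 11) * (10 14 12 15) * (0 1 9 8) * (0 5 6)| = |(0 1 9 8 5 6)(7 15 10 14 12 11)| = 6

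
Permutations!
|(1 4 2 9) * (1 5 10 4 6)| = 10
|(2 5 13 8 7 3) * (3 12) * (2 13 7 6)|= |(2 5 7 12 3 13 8 6)|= 8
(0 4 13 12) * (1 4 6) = (0 6 1 4 13 12) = [6, 4, 2, 3, 13, 5, 1, 7, 8, 9, 10, 11, 0, 12]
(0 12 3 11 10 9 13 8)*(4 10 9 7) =(0 12 3 11 9 13 8)(4 10 7) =[12, 1, 2, 11, 10, 5, 6, 4, 0, 13, 7, 9, 3, 8]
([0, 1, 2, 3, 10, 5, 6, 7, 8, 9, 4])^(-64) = [0, 1, 2, 3, 4, 5, 6, 7, 8, 9, 10]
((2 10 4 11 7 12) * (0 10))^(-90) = ((0 10 4 11 7 12 2))^(-90) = (0 10 4 11 7 12 2)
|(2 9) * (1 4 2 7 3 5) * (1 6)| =8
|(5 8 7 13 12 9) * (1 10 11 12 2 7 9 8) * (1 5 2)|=9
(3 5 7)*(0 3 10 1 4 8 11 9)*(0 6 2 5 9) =(0 3 9 6 2 5 7 10 1 4 8 11) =[3, 4, 5, 9, 8, 7, 2, 10, 11, 6, 1, 0]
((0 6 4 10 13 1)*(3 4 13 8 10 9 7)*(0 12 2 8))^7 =(0 10 8 2 12 1 13 6)(3 7 9 4)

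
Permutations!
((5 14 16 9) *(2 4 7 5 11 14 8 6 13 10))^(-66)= ((2 4 7 5 8 6 13 10)(9 11 14 16))^(-66)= (2 13 8 7)(4 10 6 5)(9 14)(11 16)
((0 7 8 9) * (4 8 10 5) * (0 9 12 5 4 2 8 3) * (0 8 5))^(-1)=(0 12 8 3 4 10 7)(2 5)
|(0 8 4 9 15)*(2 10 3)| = 15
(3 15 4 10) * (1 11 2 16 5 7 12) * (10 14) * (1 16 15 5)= [0, 11, 15, 5, 14, 7, 6, 12, 8, 9, 3, 2, 16, 13, 10, 4, 1]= (1 11 2 15 4 14 10 3 5 7 12 16)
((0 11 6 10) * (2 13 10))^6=((0 11 6 2 13 10))^6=(13)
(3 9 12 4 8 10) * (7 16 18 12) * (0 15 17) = (0 15 17)(3 9 7 16 18 12 4 8 10) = [15, 1, 2, 9, 8, 5, 6, 16, 10, 7, 3, 11, 4, 13, 14, 17, 18, 0, 12]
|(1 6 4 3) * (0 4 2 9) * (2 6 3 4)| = |(0 2 9)(1 3)| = 6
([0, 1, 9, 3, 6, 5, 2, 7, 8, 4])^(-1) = (2 6 4 9)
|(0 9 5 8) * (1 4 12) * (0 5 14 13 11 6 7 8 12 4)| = |(0 9 14 13 11 6 7 8 5 12 1)| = 11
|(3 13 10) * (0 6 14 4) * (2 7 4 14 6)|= 12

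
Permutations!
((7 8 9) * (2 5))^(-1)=(2 5)(7 9 8)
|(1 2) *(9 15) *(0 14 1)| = 4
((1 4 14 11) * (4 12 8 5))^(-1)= ((1 12 8 5 4 14 11))^(-1)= (1 11 14 4 5 8 12)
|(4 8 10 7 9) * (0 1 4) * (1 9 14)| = |(0 9)(1 4 8 10 7 14)| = 6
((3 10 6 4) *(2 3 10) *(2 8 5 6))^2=((2 3 8 5 6 4 10))^2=(2 8 6 10 3 5 4)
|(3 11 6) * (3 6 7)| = 3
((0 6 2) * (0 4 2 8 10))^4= ((0 6 8 10)(2 4))^4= (10)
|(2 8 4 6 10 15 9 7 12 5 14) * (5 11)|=12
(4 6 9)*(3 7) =(3 7)(4 6 9) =[0, 1, 2, 7, 6, 5, 9, 3, 8, 4]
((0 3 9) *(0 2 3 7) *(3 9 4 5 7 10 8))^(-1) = (0 7 5 4 3 8 10)(2 9)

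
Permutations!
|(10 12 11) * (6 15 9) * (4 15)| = 12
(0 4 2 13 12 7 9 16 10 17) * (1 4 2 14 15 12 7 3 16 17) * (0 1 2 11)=(0 11)(1 4 14 15 12 3 16 10 2 13 7 9 17)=[11, 4, 13, 16, 14, 5, 6, 9, 8, 17, 2, 0, 3, 7, 15, 12, 10, 1]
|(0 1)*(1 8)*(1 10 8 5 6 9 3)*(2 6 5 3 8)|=15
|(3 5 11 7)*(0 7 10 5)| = 3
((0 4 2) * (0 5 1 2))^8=((0 4)(1 2 5))^8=(1 5 2)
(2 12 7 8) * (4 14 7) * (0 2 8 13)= (0 2 12 4 14 7 13)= [2, 1, 12, 3, 14, 5, 6, 13, 8, 9, 10, 11, 4, 0, 7]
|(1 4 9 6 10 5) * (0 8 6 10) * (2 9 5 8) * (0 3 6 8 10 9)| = 6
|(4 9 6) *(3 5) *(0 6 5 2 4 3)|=|(0 6 3 2 4 9 5)|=7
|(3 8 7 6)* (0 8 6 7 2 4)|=|(0 8 2 4)(3 6)|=4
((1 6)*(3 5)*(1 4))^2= (1 4 6)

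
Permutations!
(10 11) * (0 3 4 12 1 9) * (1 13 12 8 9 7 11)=(0 3 4 8 9)(1 7 11 10)(12 13)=[3, 7, 2, 4, 8, 5, 6, 11, 9, 0, 1, 10, 13, 12]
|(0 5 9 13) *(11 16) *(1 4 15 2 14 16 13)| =|(0 5 9 1 4 15 2 14 16 11 13)| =11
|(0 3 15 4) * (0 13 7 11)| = |(0 3 15 4 13 7 11)| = 7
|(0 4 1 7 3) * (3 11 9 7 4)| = |(0 3)(1 4)(7 11 9)| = 6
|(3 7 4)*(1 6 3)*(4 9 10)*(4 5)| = 8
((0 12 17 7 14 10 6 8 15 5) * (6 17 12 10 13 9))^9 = ((0 10 17 7 14 13 9 6 8 15 5))^9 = (0 15 6 13 7 10 5 8 9 14 17)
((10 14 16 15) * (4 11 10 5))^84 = ((4 11 10 14 16 15 5))^84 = (16)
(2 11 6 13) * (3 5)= [0, 1, 11, 5, 4, 3, 13, 7, 8, 9, 10, 6, 12, 2]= (2 11 6 13)(3 5)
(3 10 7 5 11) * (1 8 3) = (1 8 3 10 7 5 11) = [0, 8, 2, 10, 4, 11, 6, 5, 3, 9, 7, 1]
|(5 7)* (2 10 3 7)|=5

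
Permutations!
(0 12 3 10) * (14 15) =(0 12 3 10)(14 15) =[12, 1, 2, 10, 4, 5, 6, 7, 8, 9, 0, 11, 3, 13, 15, 14]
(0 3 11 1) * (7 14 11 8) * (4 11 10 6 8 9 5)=(0 3 9 5 4 11 1)(6 8 7 14 10)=[3, 0, 2, 9, 11, 4, 8, 14, 7, 5, 6, 1, 12, 13, 10]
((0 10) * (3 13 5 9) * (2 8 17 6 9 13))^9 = ((0 10)(2 8 17 6 9 3)(5 13))^9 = (0 10)(2 6)(3 17)(5 13)(8 9)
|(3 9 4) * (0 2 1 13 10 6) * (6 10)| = |(0 2 1 13 6)(3 9 4)| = 15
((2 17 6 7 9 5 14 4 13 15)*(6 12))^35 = (2 12 7 5 4 15 17 6 9 14 13)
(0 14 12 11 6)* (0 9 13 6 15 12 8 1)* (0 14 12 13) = (0 12 11 15 13 6 9)(1 14 8) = [12, 14, 2, 3, 4, 5, 9, 7, 1, 0, 10, 15, 11, 6, 8, 13]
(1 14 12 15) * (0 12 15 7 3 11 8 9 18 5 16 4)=[12, 14, 2, 11, 0, 16, 6, 3, 9, 18, 10, 8, 7, 13, 15, 1, 4, 17, 5]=(0 12 7 3 11 8 9 18 5 16 4)(1 14 15)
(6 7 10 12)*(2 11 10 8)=(2 11 10 12 6 7 8)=[0, 1, 11, 3, 4, 5, 7, 8, 2, 9, 12, 10, 6]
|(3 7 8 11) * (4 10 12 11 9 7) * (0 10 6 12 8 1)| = |(0 10 8 9 7 1)(3 4 6 12 11)| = 30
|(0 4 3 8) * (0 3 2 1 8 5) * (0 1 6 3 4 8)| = 8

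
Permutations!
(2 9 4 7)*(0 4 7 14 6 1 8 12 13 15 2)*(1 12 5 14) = (0 4 1 8 5 14 6 12 13 15 2 9 7) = [4, 8, 9, 3, 1, 14, 12, 0, 5, 7, 10, 11, 13, 15, 6, 2]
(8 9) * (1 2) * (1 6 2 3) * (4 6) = [0, 3, 4, 1, 6, 5, 2, 7, 9, 8] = (1 3)(2 4 6)(8 9)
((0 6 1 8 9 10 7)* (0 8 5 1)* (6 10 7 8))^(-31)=(0 6 7 9 8 10)(1 5)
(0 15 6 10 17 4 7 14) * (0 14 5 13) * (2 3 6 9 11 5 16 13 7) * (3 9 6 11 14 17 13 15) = (0 3 11 5 7 16 15 6 10 13)(2 9 14 17 4) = [3, 1, 9, 11, 2, 7, 10, 16, 8, 14, 13, 5, 12, 0, 17, 6, 15, 4]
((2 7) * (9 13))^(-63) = (2 7)(9 13)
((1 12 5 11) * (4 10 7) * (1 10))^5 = (1 7 11 12 4 10 5)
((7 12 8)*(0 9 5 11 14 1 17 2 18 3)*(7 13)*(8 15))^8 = (0 18 17 14 5)(1 11 9 3 2)(7 8 12 13 15)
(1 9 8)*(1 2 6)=(1 9 8 2 6)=[0, 9, 6, 3, 4, 5, 1, 7, 2, 8]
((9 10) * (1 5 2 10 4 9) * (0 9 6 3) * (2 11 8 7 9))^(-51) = ((0 2 10 1 5 11 8 7 9 4 6 3))^(-51) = (0 4 8 1)(2 6 7 5)(3 9 11 10)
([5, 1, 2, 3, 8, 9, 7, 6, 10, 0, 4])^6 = (10)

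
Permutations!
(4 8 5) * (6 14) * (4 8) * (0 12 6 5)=(0 12 6 14 5 8)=[12, 1, 2, 3, 4, 8, 14, 7, 0, 9, 10, 11, 6, 13, 5]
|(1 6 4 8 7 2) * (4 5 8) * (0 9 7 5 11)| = |(0 9 7 2 1 6 11)(5 8)| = 14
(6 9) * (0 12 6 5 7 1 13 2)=[12, 13, 0, 3, 4, 7, 9, 1, 8, 5, 10, 11, 6, 2]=(0 12 6 9 5 7 1 13 2)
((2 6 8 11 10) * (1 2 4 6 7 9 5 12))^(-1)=(1 12 5 9 7 2)(4 10 11 8 6)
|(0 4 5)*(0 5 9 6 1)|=5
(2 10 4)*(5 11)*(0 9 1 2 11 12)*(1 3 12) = [9, 2, 10, 12, 11, 1, 6, 7, 8, 3, 4, 5, 0] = (0 9 3 12)(1 2 10 4 11 5)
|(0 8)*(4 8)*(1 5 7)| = 3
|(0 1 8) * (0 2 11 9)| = 6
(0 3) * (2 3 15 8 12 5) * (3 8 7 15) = (0 3)(2 8 12 5)(7 15) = [3, 1, 8, 0, 4, 2, 6, 15, 12, 9, 10, 11, 5, 13, 14, 7]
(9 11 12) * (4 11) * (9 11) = [0, 1, 2, 3, 9, 5, 6, 7, 8, 4, 10, 12, 11] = (4 9)(11 12)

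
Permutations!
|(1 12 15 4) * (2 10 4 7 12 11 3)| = 6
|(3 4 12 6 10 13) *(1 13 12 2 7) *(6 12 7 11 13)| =20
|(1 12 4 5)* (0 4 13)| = 6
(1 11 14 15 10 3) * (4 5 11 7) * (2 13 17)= (1 7 4 5 11 14 15 10 3)(2 13 17)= [0, 7, 13, 1, 5, 11, 6, 4, 8, 9, 3, 14, 12, 17, 15, 10, 16, 2]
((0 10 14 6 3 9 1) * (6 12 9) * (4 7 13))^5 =((0 10 14 12 9 1)(3 6)(4 7 13))^5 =(0 1 9 12 14 10)(3 6)(4 13 7)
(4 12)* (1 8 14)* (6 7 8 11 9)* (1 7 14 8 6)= (1 11 9)(4 12)(6 14 7)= [0, 11, 2, 3, 12, 5, 14, 6, 8, 1, 10, 9, 4, 13, 7]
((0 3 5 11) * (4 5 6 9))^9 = (0 6 4 11 3 9 5)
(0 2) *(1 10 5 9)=(0 2)(1 10 5 9)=[2, 10, 0, 3, 4, 9, 6, 7, 8, 1, 5]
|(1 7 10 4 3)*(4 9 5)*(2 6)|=14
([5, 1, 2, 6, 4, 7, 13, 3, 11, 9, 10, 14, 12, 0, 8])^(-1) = (0 13 6 3 7 5)(8 14 11)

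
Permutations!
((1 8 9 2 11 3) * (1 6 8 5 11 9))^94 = ((1 5 11 3 6 8)(2 9))^94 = (1 6 11)(3 5 8)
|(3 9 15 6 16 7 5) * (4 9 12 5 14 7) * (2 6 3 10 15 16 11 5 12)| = 42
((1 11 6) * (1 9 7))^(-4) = (1 11 6 9 7)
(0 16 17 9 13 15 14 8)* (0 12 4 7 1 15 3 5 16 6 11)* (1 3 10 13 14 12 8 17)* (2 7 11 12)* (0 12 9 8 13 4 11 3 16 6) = (1 15 2 7 16)(3 5 6 9 14 17 8 13 10 4)(11 12) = [0, 15, 7, 5, 3, 6, 9, 16, 13, 14, 4, 12, 11, 10, 17, 2, 1, 8]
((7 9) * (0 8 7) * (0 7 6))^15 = (7 9)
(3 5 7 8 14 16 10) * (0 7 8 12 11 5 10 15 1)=(0 7 12 11 5 8 14 16 15 1)(3 10)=[7, 0, 2, 10, 4, 8, 6, 12, 14, 9, 3, 5, 11, 13, 16, 1, 15]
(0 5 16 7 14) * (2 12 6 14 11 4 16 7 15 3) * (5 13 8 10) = (0 13 8 10 5 7 11 4 16 15 3 2 12 6 14) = [13, 1, 12, 2, 16, 7, 14, 11, 10, 9, 5, 4, 6, 8, 0, 3, 15]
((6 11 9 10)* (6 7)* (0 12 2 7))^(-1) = ((0 12 2 7 6 11 9 10))^(-1) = (0 10 9 11 6 7 2 12)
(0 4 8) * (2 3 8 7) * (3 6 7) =[4, 1, 6, 8, 3, 5, 7, 2, 0] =(0 4 3 8)(2 6 7)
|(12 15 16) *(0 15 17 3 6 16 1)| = |(0 15 1)(3 6 16 12 17)| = 15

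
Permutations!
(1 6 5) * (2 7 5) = (1 6 2 7 5) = [0, 6, 7, 3, 4, 1, 2, 5]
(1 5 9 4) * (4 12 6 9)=[0, 5, 2, 3, 1, 4, 9, 7, 8, 12, 10, 11, 6]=(1 5 4)(6 9 12)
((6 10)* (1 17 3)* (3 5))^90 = ((1 17 5 3)(6 10))^90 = (1 5)(3 17)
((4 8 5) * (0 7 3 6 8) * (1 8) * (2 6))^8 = ((0 7 3 2 6 1 8 5 4))^8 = (0 4 5 8 1 6 2 3 7)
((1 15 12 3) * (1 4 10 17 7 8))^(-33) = (1 3 17)(4 7 15)(8 12 10)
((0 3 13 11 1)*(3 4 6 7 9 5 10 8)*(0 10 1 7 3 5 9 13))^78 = (13)(0 6)(1 8)(3 4)(5 10) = ((0 4 6 3)(1 10 8 5)(7 13 11))^78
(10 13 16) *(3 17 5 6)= (3 17 5 6)(10 13 16)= [0, 1, 2, 17, 4, 6, 3, 7, 8, 9, 13, 11, 12, 16, 14, 15, 10, 5]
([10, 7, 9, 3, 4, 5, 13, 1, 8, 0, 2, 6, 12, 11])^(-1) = (0 9 2 10)(1 7)(6 11 13)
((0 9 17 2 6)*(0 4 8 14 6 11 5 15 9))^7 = (2 11 5 15 9 17)(4 6 14 8)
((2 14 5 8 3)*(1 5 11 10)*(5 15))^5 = ((1 15 5 8 3 2 14 11 10))^5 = (1 2 15 14 5 11 8 10 3)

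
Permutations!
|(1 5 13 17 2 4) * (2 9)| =7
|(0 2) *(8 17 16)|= |(0 2)(8 17 16)|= 6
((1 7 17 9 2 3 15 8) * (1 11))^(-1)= ((1 7 17 9 2 3 15 8 11))^(-1)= (1 11 8 15 3 2 9 17 7)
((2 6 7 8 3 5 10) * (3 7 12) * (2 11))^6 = ((2 6 12 3 5 10 11)(7 8))^6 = (2 11 10 5 3 12 6)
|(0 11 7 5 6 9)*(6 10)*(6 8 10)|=6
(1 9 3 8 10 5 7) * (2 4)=[0, 9, 4, 8, 2, 7, 6, 1, 10, 3, 5]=(1 9 3 8 10 5 7)(2 4)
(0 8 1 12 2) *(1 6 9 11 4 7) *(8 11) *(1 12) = (0 11 4 7 12 2)(6 9 8) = [11, 1, 0, 3, 7, 5, 9, 12, 6, 8, 10, 4, 2]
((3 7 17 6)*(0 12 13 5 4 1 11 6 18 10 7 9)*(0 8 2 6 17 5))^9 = ((0 12 13)(1 11 17 18 10 7 5 4)(2 6 3 9 8))^9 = (1 11 17 18 10 7 5 4)(2 8 9 3 6)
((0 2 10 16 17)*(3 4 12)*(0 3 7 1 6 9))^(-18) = ((0 2 10 16 17 3 4 12 7 1 6 9))^(-18) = (0 4)(1 16)(2 12)(3 9)(6 17)(7 10)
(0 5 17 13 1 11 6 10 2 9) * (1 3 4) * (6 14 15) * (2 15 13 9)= (0 5 17 9)(1 11 14 13 3 4)(6 10 15)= [5, 11, 2, 4, 1, 17, 10, 7, 8, 0, 15, 14, 12, 3, 13, 6, 16, 9]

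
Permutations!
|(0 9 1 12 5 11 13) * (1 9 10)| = 7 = |(0 10 1 12 5 11 13)|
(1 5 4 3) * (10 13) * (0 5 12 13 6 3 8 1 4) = [5, 12, 2, 4, 8, 0, 3, 7, 1, 9, 6, 11, 13, 10] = (0 5)(1 12 13 10 6 3 4 8)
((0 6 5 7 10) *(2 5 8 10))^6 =(0 8)(6 10)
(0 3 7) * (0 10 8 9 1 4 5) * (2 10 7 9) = (0 3 9 1 4 5)(2 10 8) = [3, 4, 10, 9, 5, 0, 6, 7, 2, 1, 8]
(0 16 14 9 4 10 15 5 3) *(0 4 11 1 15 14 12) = (0 16 12)(1 15 5 3 4 10 14 9 11) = [16, 15, 2, 4, 10, 3, 6, 7, 8, 11, 14, 1, 0, 13, 9, 5, 12]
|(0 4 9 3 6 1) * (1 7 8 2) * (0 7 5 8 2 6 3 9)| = 6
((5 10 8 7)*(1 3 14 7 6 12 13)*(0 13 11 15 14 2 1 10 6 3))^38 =(0 8 1 10 2 13 3)(5 11 7 12 14 6 15)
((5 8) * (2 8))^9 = ((2 8 5))^9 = (8)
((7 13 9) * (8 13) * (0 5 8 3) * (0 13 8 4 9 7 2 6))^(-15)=((0 5 4 9 2 6)(3 13 7))^(-15)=(13)(0 9)(2 5)(4 6)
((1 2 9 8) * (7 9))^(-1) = ((1 2 7 9 8))^(-1) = (1 8 9 7 2)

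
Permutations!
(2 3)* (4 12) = (2 3)(4 12) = [0, 1, 3, 2, 12, 5, 6, 7, 8, 9, 10, 11, 4]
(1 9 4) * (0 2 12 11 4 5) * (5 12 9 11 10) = [2, 11, 9, 3, 1, 0, 6, 7, 8, 12, 5, 4, 10] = (0 2 9 12 10 5)(1 11 4)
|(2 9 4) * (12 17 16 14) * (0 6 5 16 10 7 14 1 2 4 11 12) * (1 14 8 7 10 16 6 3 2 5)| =18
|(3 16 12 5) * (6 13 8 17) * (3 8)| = 8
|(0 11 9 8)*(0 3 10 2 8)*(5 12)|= 12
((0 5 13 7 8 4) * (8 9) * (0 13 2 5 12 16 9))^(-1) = (0 7 13 4 8 9 16 12)(2 5)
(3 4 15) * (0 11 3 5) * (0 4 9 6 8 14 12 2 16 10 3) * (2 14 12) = (0 11)(2 16 10 3 9 6 8 12 14)(4 15 5) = [11, 1, 16, 9, 15, 4, 8, 7, 12, 6, 3, 0, 14, 13, 2, 5, 10]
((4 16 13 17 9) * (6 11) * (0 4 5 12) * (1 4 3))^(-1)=(0 12 5 9 17 13 16 4 1 3)(6 11)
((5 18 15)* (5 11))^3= (5 11 15 18)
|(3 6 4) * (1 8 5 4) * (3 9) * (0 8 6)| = 6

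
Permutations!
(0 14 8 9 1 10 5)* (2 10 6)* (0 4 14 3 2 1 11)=[3, 6, 10, 2, 14, 4, 1, 7, 9, 11, 5, 0, 12, 13, 8]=(0 3 2 10 5 4 14 8 9 11)(1 6)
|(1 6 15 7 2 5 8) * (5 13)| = |(1 6 15 7 2 13 5 8)| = 8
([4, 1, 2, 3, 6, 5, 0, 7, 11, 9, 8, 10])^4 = (0 4 6)(8 11 10)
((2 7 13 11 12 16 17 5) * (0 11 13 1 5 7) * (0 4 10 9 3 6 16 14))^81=((0 11 12 14)(1 5 2 4 10 9 3 6 16 17 7))^81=(0 11 12 14)(1 10 16 5 9 17 2 3 7 4 6)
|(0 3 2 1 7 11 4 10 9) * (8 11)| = |(0 3 2 1 7 8 11 4 10 9)| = 10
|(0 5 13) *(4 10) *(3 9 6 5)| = |(0 3 9 6 5 13)(4 10)| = 6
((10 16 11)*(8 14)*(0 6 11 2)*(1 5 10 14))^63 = ((0 6 11 14 8 1 5 10 16 2))^63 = (0 14 5 2 11 1 16 6 8 10)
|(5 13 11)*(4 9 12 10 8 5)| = 8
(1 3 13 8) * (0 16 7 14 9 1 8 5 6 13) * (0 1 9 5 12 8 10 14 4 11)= (0 16 7 4 11)(1 3)(5 6 13 12 8 10 14)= [16, 3, 2, 1, 11, 6, 13, 4, 10, 9, 14, 0, 8, 12, 5, 15, 7]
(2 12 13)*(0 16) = (0 16)(2 12 13) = [16, 1, 12, 3, 4, 5, 6, 7, 8, 9, 10, 11, 13, 2, 14, 15, 0]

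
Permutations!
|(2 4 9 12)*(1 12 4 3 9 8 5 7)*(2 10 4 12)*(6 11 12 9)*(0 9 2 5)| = 30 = |(0 9 2 3 6 11 12 10 4 8)(1 5 7)|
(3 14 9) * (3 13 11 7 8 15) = (3 14 9 13 11 7 8 15) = [0, 1, 2, 14, 4, 5, 6, 8, 15, 13, 10, 7, 12, 11, 9, 3]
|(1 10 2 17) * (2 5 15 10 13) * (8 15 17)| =|(1 13 2 8 15 10 5 17)| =8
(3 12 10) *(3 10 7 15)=(3 12 7 15)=[0, 1, 2, 12, 4, 5, 6, 15, 8, 9, 10, 11, 7, 13, 14, 3]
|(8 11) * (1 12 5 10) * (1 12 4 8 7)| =15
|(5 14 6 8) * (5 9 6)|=|(5 14)(6 8 9)|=6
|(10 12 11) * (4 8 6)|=|(4 8 6)(10 12 11)|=3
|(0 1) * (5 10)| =2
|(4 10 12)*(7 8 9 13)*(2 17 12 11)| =12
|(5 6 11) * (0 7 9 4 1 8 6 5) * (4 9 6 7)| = |(0 4 1 8 7 6 11)| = 7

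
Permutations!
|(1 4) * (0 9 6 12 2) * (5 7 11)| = 30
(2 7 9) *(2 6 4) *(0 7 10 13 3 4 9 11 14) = (0 7 11 14)(2 10 13 3 4)(6 9) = [7, 1, 10, 4, 2, 5, 9, 11, 8, 6, 13, 14, 12, 3, 0]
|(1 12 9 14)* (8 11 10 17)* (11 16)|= 20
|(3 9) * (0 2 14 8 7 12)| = 6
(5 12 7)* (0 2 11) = (0 2 11)(5 12 7) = [2, 1, 11, 3, 4, 12, 6, 5, 8, 9, 10, 0, 7]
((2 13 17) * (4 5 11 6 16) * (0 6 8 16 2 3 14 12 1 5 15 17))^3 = ((0 6 2 13)(1 5 11 8 16 4 15 17 3 14 12))^3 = (0 13 2 6)(1 8 15 14 5 16 17 12 11 4 3)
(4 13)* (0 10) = (0 10)(4 13) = [10, 1, 2, 3, 13, 5, 6, 7, 8, 9, 0, 11, 12, 4]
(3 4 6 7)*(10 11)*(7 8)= (3 4 6 8 7)(10 11)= [0, 1, 2, 4, 6, 5, 8, 3, 7, 9, 11, 10]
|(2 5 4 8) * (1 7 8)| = |(1 7 8 2 5 4)| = 6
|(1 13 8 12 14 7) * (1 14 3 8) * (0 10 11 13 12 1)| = 4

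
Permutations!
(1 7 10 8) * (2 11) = (1 7 10 8)(2 11) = [0, 7, 11, 3, 4, 5, 6, 10, 1, 9, 8, 2]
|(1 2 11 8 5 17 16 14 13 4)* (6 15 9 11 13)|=36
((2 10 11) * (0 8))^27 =((0 8)(2 10 11))^27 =(11)(0 8)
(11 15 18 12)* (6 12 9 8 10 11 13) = (6 12 13)(8 10 11 15 18 9) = [0, 1, 2, 3, 4, 5, 12, 7, 10, 8, 11, 15, 13, 6, 14, 18, 16, 17, 9]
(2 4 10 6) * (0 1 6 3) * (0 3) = [1, 6, 4, 3, 10, 5, 2, 7, 8, 9, 0] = (0 1 6 2 4 10)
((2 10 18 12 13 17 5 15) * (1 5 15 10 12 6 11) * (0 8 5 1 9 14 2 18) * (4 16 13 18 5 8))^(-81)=((0 4 16 13 17 15 5 10)(2 12 18 6 11 9 14))^(-81)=(0 10 5 15 17 13 16 4)(2 6 14 18 9 12 11)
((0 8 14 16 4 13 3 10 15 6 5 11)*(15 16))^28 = (3 4 10 13 16)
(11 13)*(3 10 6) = (3 10 6)(11 13) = [0, 1, 2, 10, 4, 5, 3, 7, 8, 9, 6, 13, 12, 11]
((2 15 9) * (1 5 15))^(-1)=(1 2 9 15 5)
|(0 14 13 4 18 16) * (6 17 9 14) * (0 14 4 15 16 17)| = 4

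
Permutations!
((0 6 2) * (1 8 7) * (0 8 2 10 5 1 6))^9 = (1 8 6 5 2 7 10)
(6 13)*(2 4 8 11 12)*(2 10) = (2 4 8 11 12 10)(6 13) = [0, 1, 4, 3, 8, 5, 13, 7, 11, 9, 2, 12, 10, 6]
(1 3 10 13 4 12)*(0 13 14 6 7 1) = (0 13 4 12)(1 3 10 14 6 7) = [13, 3, 2, 10, 12, 5, 7, 1, 8, 9, 14, 11, 0, 4, 6]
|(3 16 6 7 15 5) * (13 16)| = |(3 13 16 6 7 15 5)| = 7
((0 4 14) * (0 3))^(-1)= (0 3 14 4)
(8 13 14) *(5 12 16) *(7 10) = (5 12 16)(7 10)(8 13 14) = [0, 1, 2, 3, 4, 12, 6, 10, 13, 9, 7, 11, 16, 14, 8, 15, 5]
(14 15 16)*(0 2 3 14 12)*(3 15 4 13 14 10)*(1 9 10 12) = [2, 9, 15, 12, 13, 5, 6, 7, 8, 10, 3, 11, 0, 14, 4, 16, 1] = (0 2 15 16 1 9 10 3 12)(4 13 14)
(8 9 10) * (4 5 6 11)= [0, 1, 2, 3, 5, 6, 11, 7, 9, 10, 8, 4]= (4 5 6 11)(8 9 10)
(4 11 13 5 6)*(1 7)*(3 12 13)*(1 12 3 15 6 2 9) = (1 7 12 13 5 2 9)(4 11 15 6) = [0, 7, 9, 3, 11, 2, 4, 12, 8, 1, 10, 15, 13, 5, 14, 6]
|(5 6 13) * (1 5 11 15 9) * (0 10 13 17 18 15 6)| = |(0 10 13 11 6 17 18 15 9 1 5)| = 11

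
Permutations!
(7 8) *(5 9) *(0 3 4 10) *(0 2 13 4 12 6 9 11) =(0 3 12 6 9 5 11)(2 13 4 10)(7 8) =[3, 1, 13, 12, 10, 11, 9, 8, 7, 5, 2, 0, 6, 4]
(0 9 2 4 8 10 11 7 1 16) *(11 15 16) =(0 9 2 4 8 10 15 16)(1 11 7) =[9, 11, 4, 3, 8, 5, 6, 1, 10, 2, 15, 7, 12, 13, 14, 16, 0]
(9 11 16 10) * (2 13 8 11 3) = (2 13 8 11 16 10 9 3) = [0, 1, 13, 2, 4, 5, 6, 7, 11, 3, 9, 16, 12, 8, 14, 15, 10]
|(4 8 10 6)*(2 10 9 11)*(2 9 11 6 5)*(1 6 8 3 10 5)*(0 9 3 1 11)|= 6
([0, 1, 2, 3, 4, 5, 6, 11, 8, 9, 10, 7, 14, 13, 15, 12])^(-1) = [0, 1, 2, 3, 4, 5, 6, 11, 8, 9, 10, 7, 15, 13, 12, 14]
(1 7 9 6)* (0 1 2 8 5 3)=(0 1 7 9 6 2 8 5 3)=[1, 7, 8, 0, 4, 3, 2, 9, 5, 6]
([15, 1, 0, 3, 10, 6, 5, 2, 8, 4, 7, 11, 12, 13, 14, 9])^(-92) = (0 2 7 10 4 9 15)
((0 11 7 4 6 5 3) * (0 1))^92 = ((0 11 7 4 6 5 3 1))^92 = (0 6)(1 4)(3 7)(5 11)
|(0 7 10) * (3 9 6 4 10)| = |(0 7 3 9 6 4 10)| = 7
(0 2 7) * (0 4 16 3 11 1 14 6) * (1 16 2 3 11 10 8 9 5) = (0 3 10 8 9 5 1 14 6)(2 7 4)(11 16) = [3, 14, 7, 10, 2, 1, 0, 4, 9, 5, 8, 16, 12, 13, 6, 15, 11]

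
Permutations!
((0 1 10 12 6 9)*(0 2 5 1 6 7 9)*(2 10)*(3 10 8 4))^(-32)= (1 2 5)(3 7 4 12 8 10 9)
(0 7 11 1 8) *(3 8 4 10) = (0 7 11 1 4 10 3 8) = [7, 4, 2, 8, 10, 5, 6, 11, 0, 9, 3, 1]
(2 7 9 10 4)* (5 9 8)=(2 7 8 5 9 10 4)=[0, 1, 7, 3, 2, 9, 6, 8, 5, 10, 4]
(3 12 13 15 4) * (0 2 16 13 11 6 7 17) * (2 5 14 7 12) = (0 5 14 7 17)(2 16 13 15 4 3)(6 12 11) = [5, 1, 16, 2, 3, 14, 12, 17, 8, 9, 10, 6, 11, 15, 7, 4, 13, 0]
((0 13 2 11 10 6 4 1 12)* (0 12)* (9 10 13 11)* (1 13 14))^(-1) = ((0 11 14 1)(2 9 10 6 4 13))^(-1) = (0 1 14 11)(2 13 4 6 10 9)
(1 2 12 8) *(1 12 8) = (1 2 8 12) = [0, 2, 8, 3, 4, 5, 6, 7, 12, 9, 10, 11, 1]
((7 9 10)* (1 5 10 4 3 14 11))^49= ((1 5 10 7 9 4 3 14 11))^49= (1 9 11 7 14 10 3 5 4)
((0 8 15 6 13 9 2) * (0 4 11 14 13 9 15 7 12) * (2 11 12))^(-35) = ((0 8 7 2 4 12)(6 9 11 14 13 15))^(-35) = (0 8 7 2 4 12)(6 9 11 14 13 15)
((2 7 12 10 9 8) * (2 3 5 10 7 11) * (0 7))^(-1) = (0 12 7)(2 11)(3 8 9 10 5)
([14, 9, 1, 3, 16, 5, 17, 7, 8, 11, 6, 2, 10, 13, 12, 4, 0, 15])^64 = (0 14 12 10 6 17 15 4 16)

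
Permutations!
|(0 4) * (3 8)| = |(0 4)(3 8)| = 2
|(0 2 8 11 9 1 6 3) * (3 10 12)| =10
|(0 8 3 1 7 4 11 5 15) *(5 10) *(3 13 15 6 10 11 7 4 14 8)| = 9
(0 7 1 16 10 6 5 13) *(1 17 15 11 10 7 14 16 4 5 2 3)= (0 14 16 7 17 15 11 10 6 2 3 1 4 5 13)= [14, 4, 3, 1, 5, 13, 2, 17, 8, 9, 6, 10, 12, 0, 16, 11, 7, 15]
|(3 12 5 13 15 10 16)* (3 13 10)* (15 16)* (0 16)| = 15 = |(0 16 13)(3 12 5 10 15)|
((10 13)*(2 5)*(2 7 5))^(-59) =(5 7)(10 13) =((5 7)(10 13))^(-59)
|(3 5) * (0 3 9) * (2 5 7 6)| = 7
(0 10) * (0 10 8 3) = (10)(0 8 3) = [8, 1, 2, 0, 4, 5, 6, 7, 3, 9, 10]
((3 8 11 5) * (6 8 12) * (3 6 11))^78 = (12)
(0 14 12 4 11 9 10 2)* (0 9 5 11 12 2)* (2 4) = (0 14 4 12 2 9 10)(5 11) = [14, 1, 9, 3, 12, 11, 6, 7, 8, 10, 0, 5, 2, 13, 4]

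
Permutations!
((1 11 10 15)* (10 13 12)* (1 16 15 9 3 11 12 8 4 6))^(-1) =(1 6 4 8 13 11 3 9 10 12)(15 16)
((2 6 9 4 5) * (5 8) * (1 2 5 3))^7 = (9)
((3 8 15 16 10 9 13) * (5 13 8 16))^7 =((3 16 10 9 8 15 5 13))^7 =(3 13 5 15 8 9 10 16)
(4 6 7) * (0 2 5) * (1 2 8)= (0 8 1 2 5)(4 6 7)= [8, 2, 5, 3, 6, 0, 7, 4, 1]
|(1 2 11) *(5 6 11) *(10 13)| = |(1 2 5 6 11)(10 13)| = 10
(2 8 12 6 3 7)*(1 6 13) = [0, 6, 8, 7, 4, 5, 3, 2, 12, 9, 10, 11, 13, 1] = (1 6 3 7 2 8 12 13)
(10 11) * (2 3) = (2 3)(10 11) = [0, 1, 3, 2, 4, 5, 6, 7, 8, 9, 11, 10]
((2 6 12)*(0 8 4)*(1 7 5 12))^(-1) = ((0 8 4)(1 7 5 12 2 6))^(-1) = (0 4 8)(1 6 2 12 5 7)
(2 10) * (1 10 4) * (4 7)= [0, 10, 7, 3, 1, 5, 6, 4, 8, 9, 2]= (1 10 2 7 4)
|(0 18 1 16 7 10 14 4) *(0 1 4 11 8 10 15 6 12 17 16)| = 12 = |(0 18 4 1)(6 12 17 16 7 15)(8 10 14 11)|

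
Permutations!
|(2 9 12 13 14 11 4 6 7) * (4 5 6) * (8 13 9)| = 8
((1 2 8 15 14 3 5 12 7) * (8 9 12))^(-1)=((1 2 9 12 7)(3 5 8 15 14))^(-1)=(1 7 12 9 2)(3 14 15 8 5)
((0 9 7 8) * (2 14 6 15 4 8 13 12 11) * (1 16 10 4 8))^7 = (0 14 13 8 2 7 15 11 9 6 12)(1 4 10 16) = ((0 9 7 13 12 11 2 14 6 15 8)(1 16 10 4))^7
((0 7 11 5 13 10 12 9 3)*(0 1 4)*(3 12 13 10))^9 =(13)(9 12)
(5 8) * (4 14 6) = (4 14 6)(5 8) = [0, 1, 2, 3, 14, 8, 4, 7, 5, 9, 10, 11, 12, 13, 6]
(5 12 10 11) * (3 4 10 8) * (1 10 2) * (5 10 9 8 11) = [0, 9, 1, 4, 2, 12, 6, 7, 3, 8, 5, 10, 11] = (1 9 8 3 4 2)(5 12 11 10)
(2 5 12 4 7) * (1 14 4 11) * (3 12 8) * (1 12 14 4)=[0, 4, 5, 14, 7, 8, 6, 2, 3, 9, 10, 12, 11, 13, 1]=(1 4 7 2 5 8 3 14)(11 12)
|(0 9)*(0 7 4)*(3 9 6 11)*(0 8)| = 8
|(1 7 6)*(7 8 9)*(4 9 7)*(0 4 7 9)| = 10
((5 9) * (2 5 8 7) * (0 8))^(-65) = ((0 8 7 2 5 9))^(-65) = (0 8 7 2 5 9)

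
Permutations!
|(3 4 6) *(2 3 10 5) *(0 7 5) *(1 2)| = |(0 7 5 1 2 3 4 6 10)| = 9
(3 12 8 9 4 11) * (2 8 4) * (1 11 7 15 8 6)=[0, 11, 6, 12, 7, 5, 1, 15, 9, 2, 10, 3, 4, 13, 14, 8]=(1 11 3 12 4 7 15 8 9 2 6)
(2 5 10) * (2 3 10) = (2 5)(3 10) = [0, 1, 5, 10, 4, 2, 6, 7, 8, 9, 3]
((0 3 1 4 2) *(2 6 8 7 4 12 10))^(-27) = ((0 3 1 12 10 2)(4 6 8 7))^(-27) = (0 12)(1 2)(3 10)(4 6 8 7)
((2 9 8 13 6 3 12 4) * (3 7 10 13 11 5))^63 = ((2 9 8 11 5 3 12 4)(6 7 10 13))^63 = (2 4 12 3 5 11 8 9)(6 13 10 7)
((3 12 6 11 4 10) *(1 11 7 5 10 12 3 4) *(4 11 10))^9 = (4 5 7 6 12)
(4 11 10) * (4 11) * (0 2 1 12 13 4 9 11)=(0 2 1 12 13 4 9 11 10)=[2, 12, 1, 3, 9, 5, 6, 7, 8, 11, 0, 10, 13, 4]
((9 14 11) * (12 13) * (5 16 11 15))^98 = (5 11 14)(9 15 16)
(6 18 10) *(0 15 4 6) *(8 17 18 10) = (0 15 4 6 10)(8 17 18) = [15, 1, 2, 3, 6, 5, 10, 7, 17, 9, 0, 11, 12, 13, 14, 4, 16, 18, 8]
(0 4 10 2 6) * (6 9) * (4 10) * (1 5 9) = [10, 5, 1, 3, 4, 9, 0, 7, 8, 6, 2] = (0 10 2 1 5 9 6)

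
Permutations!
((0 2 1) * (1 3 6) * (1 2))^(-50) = ((0 1)(2 3 6))^(-50) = (2 3 6)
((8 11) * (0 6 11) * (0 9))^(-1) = (0 9 8 11 6)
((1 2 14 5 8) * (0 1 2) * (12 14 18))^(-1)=(0 1)(2 8 5 14 12 18)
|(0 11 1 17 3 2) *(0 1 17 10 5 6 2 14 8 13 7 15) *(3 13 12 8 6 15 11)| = 36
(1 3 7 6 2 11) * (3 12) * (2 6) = (1 12 3 7 2 11) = [0, 12, 11, 7, 4, 5, 6, 2, 8, 9, 10, 1, 3]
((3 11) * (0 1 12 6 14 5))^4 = (0 14 12)(1 5 6)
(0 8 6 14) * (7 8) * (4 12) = (0 7 8 6 14)(4 12) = [7, 1, 2, 3, 12, 5, 14, 8, 6, 9, 10, 11, 4, 13, 0]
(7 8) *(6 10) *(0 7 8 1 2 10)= (0 7 1 2 10 6)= [7, 2, 10, 3, 4, 5, 0, 1, 8, 9, 6]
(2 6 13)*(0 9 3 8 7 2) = (0 9 3 8 7 2 6 13) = [9, 1, 6, 8, 4, 5, 13, 2, 7, 3, 10, 11, 12, 0]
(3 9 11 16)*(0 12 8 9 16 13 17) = (0 12 8 9 11 13 17)(3 16) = [12, 1, 2, 16, 4, 5, 6, 7, 9, 11, 10, 13, 8, 17, 14, 15, 3, 0]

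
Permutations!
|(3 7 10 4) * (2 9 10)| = 6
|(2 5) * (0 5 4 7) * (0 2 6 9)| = |(0 5 6 9)(2 4 7)| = 12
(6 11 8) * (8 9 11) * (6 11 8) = (8 11 9) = [0, 1, 2, 3, 4, 5, 6, 7, 11, 8, 10, 9]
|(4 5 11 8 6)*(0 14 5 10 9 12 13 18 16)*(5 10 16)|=13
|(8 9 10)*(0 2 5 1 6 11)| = |(0 2 5 1 6 11)(8 9 10)| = 6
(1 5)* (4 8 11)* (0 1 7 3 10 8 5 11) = (0 1 11 4 5 7 3 10 8) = [1, 11, 2, 10, 5, 7, 6, 3, 0, 9, 8, 4]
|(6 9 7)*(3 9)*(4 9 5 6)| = 3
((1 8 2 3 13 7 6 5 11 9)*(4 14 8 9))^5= (1 9)(2 5)(3 11)(4 13)(6 8)(7 14)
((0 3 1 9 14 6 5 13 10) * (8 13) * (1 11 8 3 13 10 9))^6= (0 3 9 8 6)(5 13 11 14 10)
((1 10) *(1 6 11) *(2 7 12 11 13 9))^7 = (1 12 2 13 10 11 7 9 6)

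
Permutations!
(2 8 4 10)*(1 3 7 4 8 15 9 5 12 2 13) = (1 3 7 4 10 13)(2 15 9 5 12) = [0, 3, 15, 7, 10, 12, 6, 4, 8, 5, 13, 11, 2, 1, 14, 9]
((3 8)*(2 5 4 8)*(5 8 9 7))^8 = (9)(2 3 8)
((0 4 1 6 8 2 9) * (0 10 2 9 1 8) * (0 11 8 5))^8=(0 5 4)(1 6 11 8 9 10 2)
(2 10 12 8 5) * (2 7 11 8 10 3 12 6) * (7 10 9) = (2 3 12 9 7 11 8 5 10 6) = [0, 1, 3, 12, 4, 10, 2, 11, 5, 7, 6, 8, 9]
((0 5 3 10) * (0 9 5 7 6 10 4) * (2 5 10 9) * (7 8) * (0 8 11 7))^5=((0 11 7 6 9 10 2 5 3 4 8))^5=(0 10 8 9 4 6 3 7 5 11 2)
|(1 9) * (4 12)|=2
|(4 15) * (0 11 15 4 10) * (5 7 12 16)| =|(0 11 15 10)(5 7 12 16)| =4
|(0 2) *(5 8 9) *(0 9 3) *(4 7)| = 6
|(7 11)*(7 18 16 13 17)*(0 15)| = 6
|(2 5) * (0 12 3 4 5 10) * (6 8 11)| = |(0 12 3 4 5 2 10)(6 8 11)| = 21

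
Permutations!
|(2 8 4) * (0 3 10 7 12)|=|(0 3 10 7 12)(2 8 4)|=15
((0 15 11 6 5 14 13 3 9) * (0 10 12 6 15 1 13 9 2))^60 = ((0 1 13 3 2)(5 14 9 10 12 6)(11 15))^60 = (15)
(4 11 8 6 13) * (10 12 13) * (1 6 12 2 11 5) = (1 6 10 2 11 8 12 13 4 5) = [0, 6, 11, 3, 5, 1, 10, 7, 12, 9, 2, 8, 13, 4]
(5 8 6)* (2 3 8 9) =(2 3 8 6 5 9) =[0, 1, 3, 8, 4, 9, 5, 7, 6, 2]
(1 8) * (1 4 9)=[0, 8, 2, 3, 9, 5, 6, 7, 4, 1]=(1 8 4 9)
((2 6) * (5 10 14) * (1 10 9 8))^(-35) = (1 10 14 5 9 8)(2 6)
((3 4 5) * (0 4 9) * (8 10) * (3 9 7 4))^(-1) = (0 9 5 4 7 3)(8 10)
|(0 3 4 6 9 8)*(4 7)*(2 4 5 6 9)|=9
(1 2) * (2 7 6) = (1 7 6 2) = [0, 7, 1, 3, 4, 5, 2, 6]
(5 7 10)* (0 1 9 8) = [1, 9, 2, 3, 4, 7, 6, 10, 0, 8, 5] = (0 1 9 8)(5 7 10)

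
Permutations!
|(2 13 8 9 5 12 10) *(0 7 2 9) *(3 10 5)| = |(0 7 2 13 8)(3 10 9)(5 12)| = 30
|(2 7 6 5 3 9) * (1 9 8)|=|(1 9 2 7 6 5 3 8)|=8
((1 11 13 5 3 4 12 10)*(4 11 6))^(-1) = ((1 6 4 12 10)(3 11 13 5))^(-1) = (1 10 12 4 6)(3 5 13 11)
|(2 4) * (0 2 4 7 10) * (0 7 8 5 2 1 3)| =|(0 1 3)(2 8 5)(7 10)| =6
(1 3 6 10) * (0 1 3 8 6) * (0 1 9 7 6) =(0 9 7 6 10 3 1 8) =[9, 8, 2, 1, 4, 5, 10, 6, 0, 7, 3]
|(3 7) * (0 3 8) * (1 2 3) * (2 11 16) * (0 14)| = 9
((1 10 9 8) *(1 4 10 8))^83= (1 10 8 9 4)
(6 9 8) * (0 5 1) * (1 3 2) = [5, 0, 1, 2, 4, 3, 9, 7, 6, 8] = (0 5 3 2 1)(6 9 8)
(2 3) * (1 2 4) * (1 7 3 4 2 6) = (1 6)(2 4 7 3) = [0, 6, 4, 2, 7, 5, 1, 3]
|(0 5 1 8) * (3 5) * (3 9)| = 6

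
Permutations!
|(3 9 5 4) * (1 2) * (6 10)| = 4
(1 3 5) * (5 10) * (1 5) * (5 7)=(1 3 10)(5 7)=[0, 3, 2, 10, 4, 7, 6, 5, 8, 9, 1]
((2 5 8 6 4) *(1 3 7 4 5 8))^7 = ((1 3 7 4 2 8 6 5))^7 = (1 5 6 8 2 4 7 3)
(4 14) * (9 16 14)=[0, 1, 2, 3, 9, 5, 6, 7, 8, 16, 10, 11, 12, 13, 4, 15, 14]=(4 9 16 14)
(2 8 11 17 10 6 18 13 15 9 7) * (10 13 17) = (2 8 11 10 6 18 17 13 15 9 7) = [0, 1, 8, 3, 4, 5, 18, 2, 11, 7, 6, 10, 12, 15, 14, 9, 16, 13, 17]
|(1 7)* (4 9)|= |(1 7)(4 9)|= 2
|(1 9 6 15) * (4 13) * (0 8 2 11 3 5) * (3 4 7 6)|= |(0 8 2 11 4 13 7 6 15 1 9 3 5)|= 13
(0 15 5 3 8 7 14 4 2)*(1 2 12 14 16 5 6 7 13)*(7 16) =(0 15 6 16 5 3 8 13 1 2)(4 12 14) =[15, 2, 0, 8, 12, 3, 16, 7, 13, 9, 10, 11, 14, 1, 4, 6, 5]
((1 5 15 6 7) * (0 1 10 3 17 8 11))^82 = (0 7 11 6 8 15 17 5 3 1 10)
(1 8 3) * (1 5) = [0, 8, 2, 5, 4, 1, 6, 7, 3] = (1 8 3 5)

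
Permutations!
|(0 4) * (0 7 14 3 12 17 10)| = |(0 4 7 14 3 12 17 10)| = 8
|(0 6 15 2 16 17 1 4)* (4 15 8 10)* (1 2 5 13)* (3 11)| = 60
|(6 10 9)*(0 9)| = |(0 9 6 10)| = 4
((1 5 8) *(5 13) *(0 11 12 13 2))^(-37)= ((0 11 12 13 5 8 1 2))^(-37)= (0 13 1 11 5 2 12 8)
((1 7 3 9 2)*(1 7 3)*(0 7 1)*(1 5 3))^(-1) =((0 7)(2 5 3 9))^(-1) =(0 7)(2 9 3 5)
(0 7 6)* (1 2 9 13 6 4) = [7, 2, 9, 3, 1, 5, 0, 4, 8, 13, 10, 11, 12, 6] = (0 7 4 1 2 9 13 6)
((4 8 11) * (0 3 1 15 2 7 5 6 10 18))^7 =(0 6 2 3 10 7 1 18 5 15)(4 8 11)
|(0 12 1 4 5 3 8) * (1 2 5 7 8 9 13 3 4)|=21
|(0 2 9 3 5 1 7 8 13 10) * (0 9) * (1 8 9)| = |(0 2)(1 7 9 3 5 8 13 10)| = 8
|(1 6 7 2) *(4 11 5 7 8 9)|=|(1 6 8 9 4 11 5 7 2)|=9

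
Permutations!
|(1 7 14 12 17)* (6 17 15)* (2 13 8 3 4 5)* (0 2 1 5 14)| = 14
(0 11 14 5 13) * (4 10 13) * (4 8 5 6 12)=(0 11 14 6 12 4 10 13)(5 8)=[11, 1, 2, 3, 10, 8, 12, 7, 5, 9, 13, 14, 4, 0, 6]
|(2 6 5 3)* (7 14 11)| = 12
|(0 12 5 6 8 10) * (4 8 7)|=8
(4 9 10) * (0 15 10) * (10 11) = (0 15 11 10 4 9) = [15, 1, 2, 3, 9, 5, 6, 7, 8, 0, 4, 10, 12, 13, 14, 11]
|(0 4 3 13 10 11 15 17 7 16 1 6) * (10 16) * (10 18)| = 42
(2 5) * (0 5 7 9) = [5, 1, 7, 3, 4, 2, 6, 9, 8, 0] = (0 5 2 7 9)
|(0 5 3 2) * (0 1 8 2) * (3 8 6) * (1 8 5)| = |(0 1 6 3)(2 8)| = 4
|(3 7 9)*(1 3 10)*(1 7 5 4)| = 12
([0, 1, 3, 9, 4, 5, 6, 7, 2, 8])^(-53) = (2 8 9 3)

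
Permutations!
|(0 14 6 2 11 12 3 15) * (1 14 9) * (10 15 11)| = 24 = |(0 9 1 14 6 2 10 15)(3 11 12)|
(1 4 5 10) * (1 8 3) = (1 4 5 10 8 3) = [0, 4, 2, 1, 5, 10, 6, 7, 3, 9, 8]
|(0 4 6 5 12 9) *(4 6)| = 5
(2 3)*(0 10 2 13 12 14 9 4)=(0 10 2 3 13 12 14 9 4)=[10, 1, 3, 13, 0, 5, 6, 7, 8, 4, 2, 11, 14, 12, 9]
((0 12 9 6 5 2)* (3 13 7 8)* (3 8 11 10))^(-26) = (0 5 9)(2 6 12)(3 10 11 7 13)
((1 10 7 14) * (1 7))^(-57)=((1 10)(7 14))^(-57)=(1 10)(7 14)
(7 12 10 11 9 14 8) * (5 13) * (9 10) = (5 13)(7 12 9 14 8)(10 11) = [0, 1, 2, 3, 4, 13, 6, 12, 7, 14, 11, 10, 9, 5, 8]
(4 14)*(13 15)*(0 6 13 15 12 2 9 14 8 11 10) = (15)(0 6 13 12 2 9 14 4 8 11 10) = [6, 1, 9, 3, 8, 5, 13, 7, 11, 14, 0, 10, 2, 12, 4, 15]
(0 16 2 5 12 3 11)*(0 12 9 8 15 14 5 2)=(0 16)(3 11 12)(5 9 8 15 14)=[16, 1, 2, 11, 4, 9, 6, 7, 15, 8, 10, 12, 3, 13, 5, 14, 0]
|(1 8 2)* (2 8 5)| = 3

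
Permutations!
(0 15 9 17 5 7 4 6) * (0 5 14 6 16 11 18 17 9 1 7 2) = [15, 7, 0, 3, 16, 2, 5, 4, 8, 9, 10, 18, 12, 13, 6, 1, 11, 14, 17] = (0 15 1 7 4 16 11 18 17 14 6 5 2)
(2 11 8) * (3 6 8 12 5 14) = (2 11 12 5 14 3 6 8) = [0, 1, 11, 6, 4, 14, 8, 7, 2, 9, 10, 12, 5, 13, 3]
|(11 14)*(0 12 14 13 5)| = |(0 12 14 11 13 5)| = 6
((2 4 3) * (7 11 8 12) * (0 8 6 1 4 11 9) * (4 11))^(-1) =((0 8 12 7 9)(1 11 6)(2 4 3))^(-1) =(0 9 7 12 8)(1 6 11)(2 3 4)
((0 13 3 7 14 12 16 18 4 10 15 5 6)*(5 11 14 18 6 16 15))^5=((0 13 3 7 18 4 10 5 16 6)(11 14 12 15))^5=(0 4)(3 5)(6 18)(7 16)(10 13)(11 14 12 15)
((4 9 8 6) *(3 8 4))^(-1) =((3 8 6)(4 9))^(-1) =(3 6 8)(4 9)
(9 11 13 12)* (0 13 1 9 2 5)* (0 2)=(0 13 12)(1 9 11)(2 5)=[13, 9, 5, 3, 4, 2, 6, 7, 8, 11, 10, 1, 0, 12]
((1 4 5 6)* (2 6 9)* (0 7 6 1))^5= (9)(0 6 7)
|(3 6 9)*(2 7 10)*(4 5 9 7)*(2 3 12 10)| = |(2 4 5 9 12 10 3 6 7)| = 9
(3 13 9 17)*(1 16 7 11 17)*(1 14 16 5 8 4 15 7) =[0, 5, 2, 13, 15, 8, 6, 11, 4, 14, 10, 17, 12, 9, 16, 7, 1, 3] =(1 5 8 4 15 7 11 17 3 13 9 14 16)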